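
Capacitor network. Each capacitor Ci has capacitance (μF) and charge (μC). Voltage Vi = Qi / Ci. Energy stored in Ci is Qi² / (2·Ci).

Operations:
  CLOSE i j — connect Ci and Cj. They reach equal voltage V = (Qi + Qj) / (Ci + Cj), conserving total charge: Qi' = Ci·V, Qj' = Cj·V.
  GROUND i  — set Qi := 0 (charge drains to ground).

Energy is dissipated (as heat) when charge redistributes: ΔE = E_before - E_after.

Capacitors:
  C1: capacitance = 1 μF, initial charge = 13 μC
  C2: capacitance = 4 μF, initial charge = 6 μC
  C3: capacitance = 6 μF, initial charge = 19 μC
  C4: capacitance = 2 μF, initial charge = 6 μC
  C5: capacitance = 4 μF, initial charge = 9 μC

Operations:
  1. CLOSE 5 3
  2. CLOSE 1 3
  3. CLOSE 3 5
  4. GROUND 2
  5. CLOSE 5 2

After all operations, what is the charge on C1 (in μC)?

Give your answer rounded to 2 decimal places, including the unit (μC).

Answer: 4.26 μC

Derivation:
Initial: C1(1μF, Q=13μC, V=13.00V), C2(4μF, Q=6μC, V=1.50V), C3(6μF, Q=19μC, V=3.17V), C4(2μF, Q=6μC, V=3.00V), C5(4μF, Q=9μC, V=2.25V)
Op 1: CLOSE 5-3: Q_total=28.00, C_total=10.00, V=2.80; Q5=11.20, Q3=16.80; dissipated=1.008
Op 2: CLOSE 1-3: Q_total=29.80, C_total=7.00, V=4.26; Q1=4.26, Q3=25.54; dissipated=44.589
Op 3: CLOSE 3-5: Q_total=36.74, C_total=10.00, V=3.67; Q3=22.05, Q5=14.70; dissipated=2.548
Op 4: GROUND 2: Q2=0; energy lost=4.500
Op 5: CLOSE 5-2: Q_total=14.70, C_total=8.00, V=1.84; Q5=7.35, Q2=7.35; dissipated=13.500
Final charges: Q1=4.26, Q2=7.35, Q3=22.05, Q4=6.00, Q5=7.35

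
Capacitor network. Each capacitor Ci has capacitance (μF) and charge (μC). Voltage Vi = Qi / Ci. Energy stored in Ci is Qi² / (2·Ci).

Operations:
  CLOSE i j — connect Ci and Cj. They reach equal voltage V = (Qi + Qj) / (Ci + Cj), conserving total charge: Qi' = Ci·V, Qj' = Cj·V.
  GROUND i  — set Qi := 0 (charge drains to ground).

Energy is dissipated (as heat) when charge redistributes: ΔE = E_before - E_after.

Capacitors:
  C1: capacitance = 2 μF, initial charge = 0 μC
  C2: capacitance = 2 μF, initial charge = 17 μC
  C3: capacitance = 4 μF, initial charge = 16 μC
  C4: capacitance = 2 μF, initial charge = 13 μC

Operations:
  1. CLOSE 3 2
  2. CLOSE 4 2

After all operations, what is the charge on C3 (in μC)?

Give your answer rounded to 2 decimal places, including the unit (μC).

Answer: 22.00 μC

Derivation:
Initial: C1(2μF, Q=0μC, V=0.00V), C2(2μF, Q=17μC, V=8.50V), C3(4μF, Q=16μC, V=4.00V), C4(2μF, Q=13μC, V=6.50V)
Op 1: CLOSE 3-2: Q_total=33.00, C_total=6.00, V=5.50; Q3=22.00, Q2=11.00; dissipated=13.500
Op 2: CLOSE 4-2: Q_total=24.00, C_total=4.00, V=6.00; Q4=12.00, Q2=12.00; dissipated=0.500
Final charges: Q1=0.00, Q2=12.00, Q3=22.00, Q4=12.00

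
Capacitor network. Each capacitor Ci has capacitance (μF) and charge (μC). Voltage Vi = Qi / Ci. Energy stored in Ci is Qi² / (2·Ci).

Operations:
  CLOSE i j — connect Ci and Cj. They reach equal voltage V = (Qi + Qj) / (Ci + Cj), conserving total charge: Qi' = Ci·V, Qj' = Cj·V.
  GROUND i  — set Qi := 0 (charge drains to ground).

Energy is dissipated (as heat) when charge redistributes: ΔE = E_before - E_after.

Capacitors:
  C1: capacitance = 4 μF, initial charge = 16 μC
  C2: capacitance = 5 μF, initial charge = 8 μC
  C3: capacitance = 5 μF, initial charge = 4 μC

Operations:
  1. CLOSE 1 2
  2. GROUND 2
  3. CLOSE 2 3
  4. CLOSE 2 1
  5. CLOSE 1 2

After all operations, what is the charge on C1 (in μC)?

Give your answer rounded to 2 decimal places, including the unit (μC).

Initial: C1(4μF, Q=16μC, V=4.00V), C2(5μF, Q=8μC, V=1.60V), C3(5μF, Q=4μC, V=0.80V)
Op 1: CLOSE 1-2: Q_total=24.00, C_total=9.00, V=2.67; Q1=10.67, Q2=13.33; dissipated=6.400
Op 2: GROUND 2: Q2=0; energy lost=17.778
Op 3: CLOSE 2-3: Q_total=4.00, C_total=10.00, V=0.40; Q2=2.00, Q3=2.00; dissipated=0.800
Op 4: CLOSE 2-1: Q_total=12.67, C_total=9.00, V=1.41; Q2=7.04, Q1=5.63; dissipated=5.709
Op 5: CLOSE 1-2: Q_total=12.67, C_total=9.00, V=1.41; Q1=5.63, Q2=7.04; dissipated=0.000
Final charges: Q1=5.63, Q2=7.04, Q3=2.00

Answer: 5.63 μC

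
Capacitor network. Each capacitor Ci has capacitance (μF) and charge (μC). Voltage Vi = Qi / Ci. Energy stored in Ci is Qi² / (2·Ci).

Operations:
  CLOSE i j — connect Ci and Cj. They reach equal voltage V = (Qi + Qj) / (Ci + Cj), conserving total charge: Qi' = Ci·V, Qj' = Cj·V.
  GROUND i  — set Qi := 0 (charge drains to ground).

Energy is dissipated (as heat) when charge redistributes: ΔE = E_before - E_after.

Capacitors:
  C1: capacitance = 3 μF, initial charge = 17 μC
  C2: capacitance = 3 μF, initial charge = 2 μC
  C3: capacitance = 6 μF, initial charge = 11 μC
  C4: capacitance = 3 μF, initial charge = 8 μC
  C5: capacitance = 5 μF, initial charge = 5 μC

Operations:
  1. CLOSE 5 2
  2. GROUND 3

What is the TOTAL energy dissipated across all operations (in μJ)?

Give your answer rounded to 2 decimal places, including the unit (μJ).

Answer: 10.19 μJ

Derivation:
Initial: C1(3μF, Q=17μC, V=5.67V), C2(3μF, Q=2μC, V=0.67V), C3(6μF, Q=11μC, V=1.83V), C4(3μF, Q=8μC, V=2.67V), C5(5μF, Q=5μC, V=1.00V)
Op 1: CLOSE 5-2: Q_total=7.00, C_total=8.00, V=0.88; Q5=4.38, Q2=2.62; dissipated=0.104
Op 2: GROUND 3: Q3=0; energy lost=10.083
Total dissipated: 10.188 μJ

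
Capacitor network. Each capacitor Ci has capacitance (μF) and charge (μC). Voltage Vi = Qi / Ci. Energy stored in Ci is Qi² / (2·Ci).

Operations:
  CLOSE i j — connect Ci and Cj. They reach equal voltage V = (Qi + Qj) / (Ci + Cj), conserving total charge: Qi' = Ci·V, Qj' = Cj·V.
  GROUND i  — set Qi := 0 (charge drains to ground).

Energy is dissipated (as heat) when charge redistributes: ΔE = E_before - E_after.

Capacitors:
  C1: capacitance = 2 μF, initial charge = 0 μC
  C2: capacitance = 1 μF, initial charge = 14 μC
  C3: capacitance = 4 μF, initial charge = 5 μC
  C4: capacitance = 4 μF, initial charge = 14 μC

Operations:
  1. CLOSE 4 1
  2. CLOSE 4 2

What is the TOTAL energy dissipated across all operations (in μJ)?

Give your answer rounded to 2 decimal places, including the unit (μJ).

Answer: 62.61 μJ

Derivation:
Initial: C1(2μF, Q=0μC, V=0.00V), C2(1μF, Q=14μC, V=14.00V), C3(4μF, Q=5μC, V=1.25V), C4(4μF, Q=14μC, V=3.50V)
Op 1: CLOSE 4-1: Q_total=14.00, C_total=6.00, V=2.33; Q4=9.33, Q1=4.67; dissipated=8.167
Op 2: CLOSE 4-2: Q_total=23.33, C_total=5.00, V=4.67; Q4=18.67, Q2=4.67; dissipated=54.444
Total dissipated: 62.611 μJ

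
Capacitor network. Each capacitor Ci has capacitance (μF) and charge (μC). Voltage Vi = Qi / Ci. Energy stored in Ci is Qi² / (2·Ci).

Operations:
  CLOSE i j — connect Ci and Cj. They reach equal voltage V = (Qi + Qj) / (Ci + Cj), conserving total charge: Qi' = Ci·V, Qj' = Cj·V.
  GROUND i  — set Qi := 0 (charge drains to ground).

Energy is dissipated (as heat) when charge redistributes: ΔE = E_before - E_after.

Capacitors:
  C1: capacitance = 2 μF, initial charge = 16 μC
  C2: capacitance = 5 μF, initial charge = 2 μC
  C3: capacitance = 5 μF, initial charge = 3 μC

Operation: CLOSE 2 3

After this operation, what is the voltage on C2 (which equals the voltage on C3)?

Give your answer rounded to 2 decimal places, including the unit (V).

Initial: C1(2μF, Q=16μC, V=8.00V), C2(5μF, Q=2μC, V=0.40V), C3(5μF, Q=3μC, V=0.60V)
Op 1: CLOSE 2-3: Q_total=5.00, C_total=10.00, V=0.50; Q2=2.50, Q3=2.50; dissipated=0.050

Answer: 0.50 V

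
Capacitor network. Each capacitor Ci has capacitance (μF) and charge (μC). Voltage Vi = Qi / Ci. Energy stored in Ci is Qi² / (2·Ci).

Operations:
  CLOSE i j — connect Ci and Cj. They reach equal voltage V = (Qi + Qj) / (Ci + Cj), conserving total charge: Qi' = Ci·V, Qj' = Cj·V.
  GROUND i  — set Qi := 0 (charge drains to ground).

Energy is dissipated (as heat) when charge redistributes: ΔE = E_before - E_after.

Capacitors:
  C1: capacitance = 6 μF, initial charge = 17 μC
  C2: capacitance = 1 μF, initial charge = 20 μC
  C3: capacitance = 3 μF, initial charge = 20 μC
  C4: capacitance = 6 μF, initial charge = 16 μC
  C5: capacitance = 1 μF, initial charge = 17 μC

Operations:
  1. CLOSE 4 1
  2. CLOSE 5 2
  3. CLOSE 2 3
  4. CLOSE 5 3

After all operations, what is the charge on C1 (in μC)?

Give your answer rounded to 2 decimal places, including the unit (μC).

Initial: C1(6μF, Q=17μC, V=2.83V), C2(1μF, Q=20μC, V=20.00V), C3(3μF, Q=20μC, V=6.67V), C4(6μF, Q=16μC, V=2.67V), C5(1μF, Q=17μC, V=17.00V)
Op 1: CLOSE 4-1: Q_total=33.00, C_total=12.00, V=2.75; Q4=16.50, Q1=16.50; dissipated=0.042
Op 2: CLOSE 5-2: Q_total=37.00, C_total=2.00, V=18.50; Q5=18.50, Q2=18.50; dissipated=2.250
Op 3: CLOSE 2-3: Q_total=38.50, C_total=4.00, V=9.62; Q2=9.62, Q3=28.88; dissipated=52.510
Op 4: CLOSE 5-3: Q_total=47.38, C_total=4.00, V=11.84; Q5=11.84, Q3=35.53; dissipated=29.537
Final charges: Q1=16.50, Q2=9.62, Q3=35.53, Q4=16.50, Q5=11.84

Answer: 16.50 μC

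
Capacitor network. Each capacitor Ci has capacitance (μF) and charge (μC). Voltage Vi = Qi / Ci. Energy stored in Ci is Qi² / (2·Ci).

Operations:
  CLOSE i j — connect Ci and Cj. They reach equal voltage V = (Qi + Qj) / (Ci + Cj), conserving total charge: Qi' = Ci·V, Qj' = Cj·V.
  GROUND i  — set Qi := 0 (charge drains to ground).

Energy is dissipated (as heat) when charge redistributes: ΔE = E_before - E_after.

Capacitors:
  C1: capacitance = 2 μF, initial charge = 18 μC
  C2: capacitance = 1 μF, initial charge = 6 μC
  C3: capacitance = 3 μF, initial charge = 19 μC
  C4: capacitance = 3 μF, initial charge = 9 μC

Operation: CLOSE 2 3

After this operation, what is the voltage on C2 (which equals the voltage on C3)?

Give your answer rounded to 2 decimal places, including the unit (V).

Answer: 6.25 V

Derivation:
Initial: C1(2μF, Q=18μC, V=9.00V), C2(1μF, Q=6μC, V=6.00V), C3(3μF, Q=19μC, V=6.33V), C4(3μF, Q=9μC, V=3.00V)
Op 1: CLOSE 2-3: Q_total=25.00, C_total=4.00, V=6.25; Q2=6.25, Q3=18.75; dissipated=0.042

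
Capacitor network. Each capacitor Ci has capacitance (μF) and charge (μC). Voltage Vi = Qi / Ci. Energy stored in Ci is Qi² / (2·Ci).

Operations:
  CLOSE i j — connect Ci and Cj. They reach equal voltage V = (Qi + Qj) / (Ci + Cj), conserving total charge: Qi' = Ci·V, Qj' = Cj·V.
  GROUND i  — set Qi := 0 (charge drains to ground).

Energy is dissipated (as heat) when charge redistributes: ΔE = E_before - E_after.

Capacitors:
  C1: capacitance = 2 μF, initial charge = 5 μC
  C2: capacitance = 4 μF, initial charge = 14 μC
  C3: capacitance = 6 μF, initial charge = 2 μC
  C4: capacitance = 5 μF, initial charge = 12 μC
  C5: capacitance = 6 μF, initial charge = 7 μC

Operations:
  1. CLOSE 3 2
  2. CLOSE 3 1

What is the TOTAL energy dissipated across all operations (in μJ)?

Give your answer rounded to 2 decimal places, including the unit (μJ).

Answer: 12.64 μJ

Derivation:
Initial: C1(2μF, Q=5μC, V=2.50V), C2(4μF, Q=14μC, V=3.50V), C3(6μF, Q=2μC, V=0.33V), C4(5μF, Q=12μC, V=2.40V), C5(6μF, Q=7μC, V=1.17V)
Op 1: CLOSE 3-2: Q_total=16.00, C_total=10.00, V=1.60; Q3=9.60, Q2=6.40; dissipated=12.033
Op 2: CLOSE 3-1: Q_total=14.60, C_total=8.00, V=1.82; Q3=10.95, Q1=3.65; dissipated=0.608
Total dissipated: 12.641 μJ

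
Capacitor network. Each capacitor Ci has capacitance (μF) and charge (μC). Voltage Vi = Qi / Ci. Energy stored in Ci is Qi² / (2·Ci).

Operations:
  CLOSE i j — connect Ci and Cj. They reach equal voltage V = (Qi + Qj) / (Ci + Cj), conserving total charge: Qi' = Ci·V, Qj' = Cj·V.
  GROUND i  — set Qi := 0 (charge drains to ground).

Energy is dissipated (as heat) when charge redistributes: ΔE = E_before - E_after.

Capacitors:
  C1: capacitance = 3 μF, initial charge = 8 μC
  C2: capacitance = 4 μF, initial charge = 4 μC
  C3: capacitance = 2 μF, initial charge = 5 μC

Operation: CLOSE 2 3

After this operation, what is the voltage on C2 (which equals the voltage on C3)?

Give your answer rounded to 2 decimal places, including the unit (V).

Initial: C1(3μF, Q=8μC, V=2.67V), C2(4μF, Q=4μC, V=1.00V), C3(2μF, Q=5μC, V=2.50V)
Op 1: CLOSE 2-3: Q_total=9.00, C_total=6.00, V=1.50; Q2=6.00, Q3=3.00; dissipated=1.500

Answer: 1.50 V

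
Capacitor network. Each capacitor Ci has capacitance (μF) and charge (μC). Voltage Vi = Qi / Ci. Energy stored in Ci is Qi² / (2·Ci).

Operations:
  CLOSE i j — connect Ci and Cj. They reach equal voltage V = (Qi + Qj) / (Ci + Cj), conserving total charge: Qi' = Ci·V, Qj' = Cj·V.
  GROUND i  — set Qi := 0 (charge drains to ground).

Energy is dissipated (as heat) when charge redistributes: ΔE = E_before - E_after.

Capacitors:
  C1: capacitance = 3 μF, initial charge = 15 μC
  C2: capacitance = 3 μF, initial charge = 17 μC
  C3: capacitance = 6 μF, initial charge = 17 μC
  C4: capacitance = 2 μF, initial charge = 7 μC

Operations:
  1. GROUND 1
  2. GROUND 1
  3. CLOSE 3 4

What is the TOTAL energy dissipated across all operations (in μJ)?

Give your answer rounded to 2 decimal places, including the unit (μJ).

Initial: C1(3μF, Q=15μC, V=5.00V), C2(3μF, Q=17μC, V=5.67V), C3(6μF, Q=17μC, V=2.83V), C4(2μF, Q=7μC, V=3.50V)
Op 1: GROUND 1: Q1=0; energy lost=37.500
Op 2: GROUND 1: Q1=0; energy lost=0.000
Op 3: CLOSE 3-4: Q_total=24.00, C_total=8.00, V=3.00; Q3=18.00, Q4=6.00; dissipated=0.333
Total dissipated: 37.833 μJ

Answer: 37.83 μJ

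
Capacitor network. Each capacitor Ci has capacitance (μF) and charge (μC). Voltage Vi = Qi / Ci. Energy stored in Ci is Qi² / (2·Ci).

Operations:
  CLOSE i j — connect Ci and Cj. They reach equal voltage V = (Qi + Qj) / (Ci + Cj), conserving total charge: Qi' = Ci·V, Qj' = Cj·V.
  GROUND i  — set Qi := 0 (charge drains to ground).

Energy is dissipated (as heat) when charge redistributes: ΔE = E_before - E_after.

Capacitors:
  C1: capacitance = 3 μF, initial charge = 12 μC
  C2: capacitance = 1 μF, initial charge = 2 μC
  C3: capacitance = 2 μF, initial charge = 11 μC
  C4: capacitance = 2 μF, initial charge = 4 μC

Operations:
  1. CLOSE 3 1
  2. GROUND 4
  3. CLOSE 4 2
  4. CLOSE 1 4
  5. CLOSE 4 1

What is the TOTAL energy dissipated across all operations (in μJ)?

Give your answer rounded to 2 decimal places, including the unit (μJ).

Answer: 15.97 μJ

Derivation:
Initial: C1(3μF, Q=12μC, V=4.00V), C2(1μF, Q=2μC, V=2.00V), C3(2μF, Q=11μC, V=5.50V), C4(2μF, Q=4μC, V=2.00V)
Op 1: CLOSE 3-1: Q_total=23.00, C_total=5.00, V=4.60; Q3=9.20, Q1=13.80; dissipated=1.350
Op 2: GROUND 4: Q4=0; energy lost=4.000
Op 3: CLOSE 4-2: Q_total=2.00, C_total=3.00, V=0.67; Q4=1.33, Q2=0.67; dissipated=1.333
Op 4: CLOSE 1-4: Q_total=15.13, C_total=5.00, V=3.03; Q1=9.08, Q4=6.05; dissipated=9.283
Op 5: CLOSE 4-1: Q_total=15.13, C_total=5.00, V=3.03; Q4=6.05, Q1=9.08; dissipated=0.000
Total dissipated: 15.966 μJ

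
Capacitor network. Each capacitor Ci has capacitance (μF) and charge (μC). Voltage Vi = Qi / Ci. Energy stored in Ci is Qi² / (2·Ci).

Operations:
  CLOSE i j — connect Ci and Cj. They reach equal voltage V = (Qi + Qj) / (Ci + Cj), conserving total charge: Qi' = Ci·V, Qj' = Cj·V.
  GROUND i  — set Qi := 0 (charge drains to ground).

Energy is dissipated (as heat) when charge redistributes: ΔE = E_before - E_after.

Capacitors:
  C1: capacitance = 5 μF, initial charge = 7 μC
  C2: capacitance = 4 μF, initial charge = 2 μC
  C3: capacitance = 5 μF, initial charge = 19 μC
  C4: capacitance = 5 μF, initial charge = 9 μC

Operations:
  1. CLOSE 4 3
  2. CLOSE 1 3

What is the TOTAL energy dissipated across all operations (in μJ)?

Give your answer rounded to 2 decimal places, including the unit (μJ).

Answer: 7.45 μJ

Derivation:
Initial: C1(5μF, Q=7μC, V=1.40V), C2(4μF, Q=2μC, V=0.50V), C3(5μF, Q=19μC, V=3.80V), C4(5μF, Q=9μC, V=1.80V)
Op 1: CLOSE 4-3: Q_total=28.00, C_total=10.00, V=2.80; Q4=14.00, Q3=14.00; dissipated=5.000
Op 2: CLOSE 1-3: Q_total=21.00, C_total=10.00, V=2.10; Q1=10.50, Q3=10.50; dissipated=2.450
Total dissipated: 7.450 μJ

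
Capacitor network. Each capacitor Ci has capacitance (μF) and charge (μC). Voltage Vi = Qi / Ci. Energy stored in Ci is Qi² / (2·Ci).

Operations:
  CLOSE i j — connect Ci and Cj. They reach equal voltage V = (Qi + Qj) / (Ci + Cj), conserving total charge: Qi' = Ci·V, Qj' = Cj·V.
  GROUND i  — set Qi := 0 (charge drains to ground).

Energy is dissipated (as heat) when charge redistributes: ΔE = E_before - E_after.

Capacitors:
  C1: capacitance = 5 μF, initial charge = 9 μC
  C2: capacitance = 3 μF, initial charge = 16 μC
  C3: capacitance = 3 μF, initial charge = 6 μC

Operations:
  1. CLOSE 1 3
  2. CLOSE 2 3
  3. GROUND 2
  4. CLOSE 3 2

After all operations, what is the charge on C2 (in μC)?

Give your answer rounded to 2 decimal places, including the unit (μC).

Answer: 5.41 μC

Derivation:
Initial: C1(5μF, Q=9μC, V=1.80V), C2(3μF, Q=16μC, V=5.33V), C3(3μF, Q=6μC, V=2.00V)
Op 1: CLOSE 1-3: Q_total=15.00, C_total=8.00, V=1.88; Q1=9.38, Q3=5.62; dissipated=0.037
Op 2: CLOSE 2-3: Q_total=21.62, C_total=6.00, V=3.60; Q2=10.81, Q3=10.81; dissipated=8.970
Op 3: GROUND 2: Q2=0; energy lost=19.485
Op 4: CLOSE 3-2: Q_total=10.81, C_total=6.00, V=1.80; Q3=5.41, Q2=5.41; dissipated=9.743
Final charges: Q1=9.38, Q2=5.41, Q3=5.41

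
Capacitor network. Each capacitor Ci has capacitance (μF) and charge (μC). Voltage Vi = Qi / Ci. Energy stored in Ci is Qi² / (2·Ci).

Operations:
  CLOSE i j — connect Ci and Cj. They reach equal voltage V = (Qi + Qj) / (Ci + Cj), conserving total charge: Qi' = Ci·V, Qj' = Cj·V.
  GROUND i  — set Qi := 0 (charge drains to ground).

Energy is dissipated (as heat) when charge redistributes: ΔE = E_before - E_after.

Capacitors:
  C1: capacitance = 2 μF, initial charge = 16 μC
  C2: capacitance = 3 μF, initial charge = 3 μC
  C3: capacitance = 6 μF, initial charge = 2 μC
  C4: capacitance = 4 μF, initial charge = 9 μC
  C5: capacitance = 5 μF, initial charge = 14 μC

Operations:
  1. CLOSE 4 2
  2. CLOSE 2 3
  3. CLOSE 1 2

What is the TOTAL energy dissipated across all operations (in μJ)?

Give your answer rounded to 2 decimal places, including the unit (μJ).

Initial: C1(2μF, Q=16μC, V=8.00V), C2(3μF, Q=3μC, V=1.00V), C3(6μF, Q=2μC, V=0.33V), C4(4μF, Q=9μC, V=2.25V), C5(5μF, Q=14μC, V=2.80V)
Op 1: CLOSE 4-2: Q_total=12.00, C_total=7.00, V=1.71; Q4=6.86, Q2=5.14; dissipated=1.339
Op 2: CLOSE 2-3: Q_total=7.14, C_total=9.00, V=0.79; Q2=2.38, Q3=4.76; dissipated=1.907
Op 3: CLOSE 1-2: Q_total=18.38, C_total=5.00, V=3.68; Q1=7.35, Q2=11.03; dissipated=31.159
Total dissipated: 34.405 μJ

Answer: 34.41 μJ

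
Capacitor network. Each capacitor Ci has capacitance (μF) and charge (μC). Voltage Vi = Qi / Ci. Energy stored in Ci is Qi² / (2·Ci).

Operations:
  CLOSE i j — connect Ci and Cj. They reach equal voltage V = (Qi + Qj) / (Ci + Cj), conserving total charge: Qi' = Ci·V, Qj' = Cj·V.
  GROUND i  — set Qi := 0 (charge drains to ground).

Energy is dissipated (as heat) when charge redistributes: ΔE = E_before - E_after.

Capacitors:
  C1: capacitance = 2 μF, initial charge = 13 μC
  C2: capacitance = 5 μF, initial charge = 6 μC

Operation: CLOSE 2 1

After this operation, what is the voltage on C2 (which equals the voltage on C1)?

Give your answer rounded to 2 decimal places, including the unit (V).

Initial: C1(2μF, Q=13μC, V=6.50V), C2(5μF, Q=6μC, V=1.20V)
Op 1: CLOSE 2-1: Q_total=19.00, C_total=7.00, V=2.71; Q2=13.57, Q1=5.43; dissipated=20.064

Answer: 2.71 V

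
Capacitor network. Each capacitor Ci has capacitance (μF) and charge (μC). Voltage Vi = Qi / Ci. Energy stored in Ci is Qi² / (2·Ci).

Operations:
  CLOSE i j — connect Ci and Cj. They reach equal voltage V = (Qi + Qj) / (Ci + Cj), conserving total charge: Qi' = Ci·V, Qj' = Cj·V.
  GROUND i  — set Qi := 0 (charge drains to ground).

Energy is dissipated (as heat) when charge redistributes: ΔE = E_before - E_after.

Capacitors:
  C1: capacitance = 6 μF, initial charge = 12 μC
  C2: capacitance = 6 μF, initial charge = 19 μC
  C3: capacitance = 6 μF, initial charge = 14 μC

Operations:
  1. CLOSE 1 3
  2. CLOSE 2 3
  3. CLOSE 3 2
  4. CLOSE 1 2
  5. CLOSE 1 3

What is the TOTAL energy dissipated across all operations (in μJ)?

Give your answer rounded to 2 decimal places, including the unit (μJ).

Answer: 2.14 μJ

Derivation:
Initial: C1(6μF, Q=12μC, V=2.00V), C2(6μF, Q=19μC, V=3.17V), C3(6μF, Q=14μC, V=2.33V)
Op 1: CLOSE 1-3: Q_total=26.00, C_total=12.00, V=2.17; Q1=13.00, Q3=13.00; dissipated=0.167
Op 2: CLOSE 2-3: Q_total=32.00, C_total=12.00, V=2.67; Q2=16.00, Q3=16.00; dissipated=1.500
Op 3: CLOSE 3-2: Q_total=32.00, C_total=12.00, V=2.67; Q3=16.00, Q2=16.00; dissipated=0.000
Op 4: CLOSE 1-2: Q_total=29.00, C_total=12.00, V=2.42; Q1=14.50, Q2=14.50; dissipated=0.375
Op 5: CLOSE 1-3: Q_total=30.50, C_total=12.00, V=2.54; Q1=15.25, Q3=15.25; dissipated=0.094
Total dissipated: 2.135 μJ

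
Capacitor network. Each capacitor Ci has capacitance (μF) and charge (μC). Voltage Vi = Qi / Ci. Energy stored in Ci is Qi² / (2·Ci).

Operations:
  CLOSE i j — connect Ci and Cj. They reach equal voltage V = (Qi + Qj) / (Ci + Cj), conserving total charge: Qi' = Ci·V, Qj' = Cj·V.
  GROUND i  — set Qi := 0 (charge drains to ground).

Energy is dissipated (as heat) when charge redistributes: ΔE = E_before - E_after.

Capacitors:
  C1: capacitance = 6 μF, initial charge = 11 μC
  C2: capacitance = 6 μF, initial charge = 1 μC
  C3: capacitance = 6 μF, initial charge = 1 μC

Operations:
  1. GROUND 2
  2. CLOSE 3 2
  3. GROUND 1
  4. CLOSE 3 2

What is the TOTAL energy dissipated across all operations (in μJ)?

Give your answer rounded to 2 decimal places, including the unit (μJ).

Answer: 10.21 μJ

Derivation:
Initial: C1(6μF, Q=11μC, V=1.83V), C2(6μF, Q=1μC, V=0.17V), C3(6μF, Q=1μC, V=0.17V)
Op 1: GROUND 2: Q2=0; energy lost=0.083
Op 2: CLOSE 3-2: Q_total=1.00, C_total=12.00, V=0.08; Q3=0.50, Q2=0.50; dissipated=0.042
Op 3: GROUND 1: Q1=0; energy lost=10.083
Op 4: CLOSE 3-2: Q_total=1.00, C_total=12.00, V=0.08; Q3=0.50, Q2=0.50; dissipated=0.000
Total dissipated: 10.208 μJ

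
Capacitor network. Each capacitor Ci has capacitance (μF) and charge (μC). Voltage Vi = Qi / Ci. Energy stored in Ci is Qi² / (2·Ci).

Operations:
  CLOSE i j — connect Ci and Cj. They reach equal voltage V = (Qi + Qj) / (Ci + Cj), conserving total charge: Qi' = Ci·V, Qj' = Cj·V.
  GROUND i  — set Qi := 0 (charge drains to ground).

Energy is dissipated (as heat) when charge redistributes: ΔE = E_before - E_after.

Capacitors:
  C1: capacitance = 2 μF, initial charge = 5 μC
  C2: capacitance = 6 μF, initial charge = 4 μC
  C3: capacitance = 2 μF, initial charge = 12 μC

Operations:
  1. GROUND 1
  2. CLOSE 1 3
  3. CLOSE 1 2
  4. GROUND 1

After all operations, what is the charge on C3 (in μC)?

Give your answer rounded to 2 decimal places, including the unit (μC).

Answer: 6.00 μC

Derivation:
Initial: C1(2μF, Q=5μC, V=2.50V), C2(6μF, Q=4μC, V=0.67V), C3(2μF, Q=12μC, V=6.00V)
Op 1: GROUND 1: Q1=0; energy lost=6.250
Op 2: CLOSE 1-3: Q_total=12.00, C_total=4.00, V=3.00; Q1=6.00, Q3=6.00; dissipated=18.000
Op 3: CLOSE 1-2: Q_total=10.00, C_total=8.00, V=1.25; Q1=2.50, Q2=7.50; dissipated=4.083
Op 4: GROUND 1: Q1=0; energy lost=1.562
Final charges: Q1=0.00, Q2=7.50, Q3=6.00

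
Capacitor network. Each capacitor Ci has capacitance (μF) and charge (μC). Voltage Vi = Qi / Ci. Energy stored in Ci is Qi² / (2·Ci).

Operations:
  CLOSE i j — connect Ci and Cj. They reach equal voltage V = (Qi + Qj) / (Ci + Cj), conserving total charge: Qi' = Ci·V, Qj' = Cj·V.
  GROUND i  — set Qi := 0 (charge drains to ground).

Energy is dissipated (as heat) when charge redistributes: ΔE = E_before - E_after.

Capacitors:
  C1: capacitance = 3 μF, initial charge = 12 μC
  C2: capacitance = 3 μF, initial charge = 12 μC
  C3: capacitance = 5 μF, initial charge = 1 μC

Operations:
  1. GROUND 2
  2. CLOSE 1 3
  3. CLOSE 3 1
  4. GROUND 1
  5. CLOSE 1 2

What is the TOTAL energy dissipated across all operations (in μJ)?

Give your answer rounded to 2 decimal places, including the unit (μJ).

Initial: C1(3μF, Q=12μC, V=4.00V), C2(3μF, Q=12μC, V=4.00V), C3(5μF, Q=1μC, V=0.20V)
Op 1: GROUND 2: Q2=0; energy lost=24.000
Op 2: CLOSE 1-3: Q_total=13.00, C_total=8.00, V=1.62; Q1=4.88, Q3=8.12; dissipated=13.537
Op 3: CLOSE 3-1: Q_total=13.00, C_total=8.00, V=1.62; Q3=8.12, Q1=4.88; dissipated=0.000
Op 4: GROUND 1: Q1=0; energy lost=3.961
Op 5: CLOSE 1-2: Q_total=0.00, C_total=6.00, V=0.00; Q1=0.00, Q2=0.00; dissipated=0.000
Total dissipated: 41.498 μJ

Answer: 41.50 μJ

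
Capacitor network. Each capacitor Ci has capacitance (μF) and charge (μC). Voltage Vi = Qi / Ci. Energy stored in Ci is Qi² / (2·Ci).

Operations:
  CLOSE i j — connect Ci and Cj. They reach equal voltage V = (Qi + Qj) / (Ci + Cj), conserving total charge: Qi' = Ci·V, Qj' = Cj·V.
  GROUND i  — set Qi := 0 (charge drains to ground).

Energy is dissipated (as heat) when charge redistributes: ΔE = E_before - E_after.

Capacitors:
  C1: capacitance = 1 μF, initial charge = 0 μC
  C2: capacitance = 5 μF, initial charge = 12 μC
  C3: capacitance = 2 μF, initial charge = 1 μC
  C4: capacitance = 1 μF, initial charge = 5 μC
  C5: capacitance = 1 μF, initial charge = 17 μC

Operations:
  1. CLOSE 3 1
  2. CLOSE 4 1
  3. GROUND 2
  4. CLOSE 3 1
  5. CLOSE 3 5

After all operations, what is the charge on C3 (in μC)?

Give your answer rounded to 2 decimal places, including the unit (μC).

Answer: 12.81 μC

Derivation:
Initial: C1(1μF, Q=0μC, V=0.00V), C2(5μF, Q=12μC, V=2.40V), C3(2μF, Q=1μC, V=0.50V), C4(1μF, Q=5μC, V=5.00V), C5(1μF, Q=17μC, V=17.00V)
Op 1: CLOSE 3-1: Q_total=1.00, C_total=3.00, V=0.33; Q3=0.67, Q1=0.33; dissipated=0.083
Op 2: CLOSE 4-1: Q_total=5.33, C_total=2.00, V=2.67; Q4=2.67, Q1=2.67; dissipated=5.444
Op 3: GROUND 2: Q2=0; energy lost=14.400
Op 4: CLOSE 3-1: Q_total=3.33, C_total=3.00, V=1.11; Q3=2.22, Q1=1.11; dissipated=1.815
Op 5: CLOSE 3-5: Q_total=19.22, C_total=3.00, V=6.41; Q3=12.81, Q5=6.41; dissipated=84.152
Final charges: Q1=1.11, Q2=0.00, Q3=12.81, Q4=2.67, Q5=6.41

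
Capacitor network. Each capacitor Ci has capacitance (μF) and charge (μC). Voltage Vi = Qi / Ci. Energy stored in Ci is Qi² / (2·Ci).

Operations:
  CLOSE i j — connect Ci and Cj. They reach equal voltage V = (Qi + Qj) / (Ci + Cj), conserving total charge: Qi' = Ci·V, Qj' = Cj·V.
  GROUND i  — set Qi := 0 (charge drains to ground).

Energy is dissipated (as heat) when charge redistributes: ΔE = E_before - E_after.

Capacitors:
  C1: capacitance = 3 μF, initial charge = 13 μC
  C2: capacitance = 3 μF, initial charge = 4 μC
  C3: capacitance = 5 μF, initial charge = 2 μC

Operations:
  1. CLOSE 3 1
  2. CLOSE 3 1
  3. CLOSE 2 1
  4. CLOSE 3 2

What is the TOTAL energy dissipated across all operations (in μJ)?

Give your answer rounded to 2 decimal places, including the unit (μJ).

Initial: C1(3μF, Q=13μC, V=4.33V), C2(3μF, Q=4μC, V=1.33V), C3(5μF, Q=2μC, V=0.40V)
Op 1: CLOSE 3-1: Q_total=15.00, C_total=8.00, V=1.88; Q3=9.38, Q1=5.62; dissipated=14.504
Op 2: CLOSE 3-1: Q_total=15.00, C_total=8.00, V=1.88; Q3=9.38, Q1=5.62; dissipated=0.000
Op 3: CLOSE 2-1: Q_total=9.62, C_total=6.00, V=1.60; Q2=4.81, Q1=4.81; dissipated=0.220
Op 4: CLOSE 3-2: Q_total=14.19, C_total=8.00, V=1.77; Q3=8.87, Q2=5.32; dissipated=0.069
Total dissipated: 14.793 μJ

Answer: 14.79 μJ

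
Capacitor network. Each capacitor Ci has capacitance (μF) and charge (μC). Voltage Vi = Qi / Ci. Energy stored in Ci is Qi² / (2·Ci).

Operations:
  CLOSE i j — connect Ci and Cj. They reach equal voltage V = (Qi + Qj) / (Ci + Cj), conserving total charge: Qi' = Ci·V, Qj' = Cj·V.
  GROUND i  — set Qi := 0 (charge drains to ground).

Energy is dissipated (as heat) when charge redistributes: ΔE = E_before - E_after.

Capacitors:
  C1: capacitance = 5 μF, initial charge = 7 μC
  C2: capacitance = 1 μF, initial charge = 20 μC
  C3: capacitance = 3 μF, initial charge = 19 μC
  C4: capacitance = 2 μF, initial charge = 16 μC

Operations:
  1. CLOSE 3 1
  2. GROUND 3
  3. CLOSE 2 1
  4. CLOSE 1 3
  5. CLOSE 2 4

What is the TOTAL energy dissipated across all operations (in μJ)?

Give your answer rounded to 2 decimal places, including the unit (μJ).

Initial: C1(5μF, Q=7μC, V=1.40V), C2(1μF, Q=20μC, V=20.00V), C3(3μF, Q=19μC, V=6.33V), C4(2μF, Q=16μC, V=8.00V)
Op 1: CLOSE 3-1: Q_total=26.00, C_total=8.00, V=3.25; Q3=9.75, Q1=16.25; dissipated=22.817
Op 2: GROUND 3: Q3=0; energy lost=15.844
Op 3: CLOSE 2-1: Q_total=36.25, C_total=6.00, V=6.04; Q2=6.04, Q1=30.21; dissipated=116.901
Op 4: CLOSE 1-3: Q_total=30.21, C_total=8.00, V=3.78; Q1=18.88, Q3=11.33; dissipated=34.220
Op 5: CLOSE 2-4: Q_total=22.04, C_total=3.00, V=7.35; Q2=7.35, Q4=14.69; dissipated=1.278
Total dissipated: 191.060 μJ

Answer: 191.06 μJ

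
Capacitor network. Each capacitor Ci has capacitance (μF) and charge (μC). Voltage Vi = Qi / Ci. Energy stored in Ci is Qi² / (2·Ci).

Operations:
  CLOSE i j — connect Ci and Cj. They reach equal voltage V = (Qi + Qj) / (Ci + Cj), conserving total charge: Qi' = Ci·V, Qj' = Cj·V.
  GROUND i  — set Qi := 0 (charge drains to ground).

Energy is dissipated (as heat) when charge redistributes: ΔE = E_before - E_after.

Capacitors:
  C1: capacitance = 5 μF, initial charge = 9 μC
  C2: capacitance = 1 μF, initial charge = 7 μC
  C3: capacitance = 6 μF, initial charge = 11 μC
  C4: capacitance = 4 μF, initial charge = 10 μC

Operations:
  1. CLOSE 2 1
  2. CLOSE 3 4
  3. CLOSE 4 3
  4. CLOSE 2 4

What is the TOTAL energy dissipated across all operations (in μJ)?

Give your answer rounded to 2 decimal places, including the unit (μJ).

Initial: C1(5μF, Q=9μC, V=1.80V), C2(1μF, Q=7μC, V=7.00V), C3(6μF, Q=11μC, V=1.83V), C4(4μF, Q=10μC, V=2.50V)
Op 1: CLOSE 2-1: Q_total=16.00, C_total=6.00, V=2.67; Q2=2.67, Q1=13.33; dissipated=11.267
Op 2: CLOSE 3-4: Q_total=21.00, C_total=10.00, V=2.10; Q3=12.60, Q4=8.40; dissipated=0.533
Op 3: CLOSE 4-3: Q_total=21.00, C_total=10.00, V=2.10; Q4=8.40, Q3=12.60; dissipated=0.000
Op 4: CLOSE 2-4: Q_total=11.07, C_total=5.00, V=2.21; Q2=2.21, Q4=8.85; dissipated=0.128
Total dissipated: 11.928 μJ

Answer: 11.93 μJ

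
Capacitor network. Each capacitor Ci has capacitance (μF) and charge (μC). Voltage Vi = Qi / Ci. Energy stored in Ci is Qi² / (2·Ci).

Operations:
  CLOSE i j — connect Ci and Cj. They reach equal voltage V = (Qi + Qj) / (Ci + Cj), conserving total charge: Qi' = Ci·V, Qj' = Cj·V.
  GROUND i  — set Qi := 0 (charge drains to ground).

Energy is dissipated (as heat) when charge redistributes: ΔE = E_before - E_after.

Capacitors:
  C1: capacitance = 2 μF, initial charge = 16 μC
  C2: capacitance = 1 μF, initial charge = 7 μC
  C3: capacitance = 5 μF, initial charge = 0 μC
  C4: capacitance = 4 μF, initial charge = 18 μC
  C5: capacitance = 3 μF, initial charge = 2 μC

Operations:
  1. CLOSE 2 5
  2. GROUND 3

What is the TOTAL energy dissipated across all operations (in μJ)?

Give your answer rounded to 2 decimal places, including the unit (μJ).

Initial: C1(2μF, Q=16μC, V=8.00V), C2(1μF, Q=7μC, V=7.00V), C3(5μF, Q=0μC, V=0.00V), C4(4μF, Q=18μC, V=4.50V), C5(3μF, Q=2μC, V=0.67V)
Op 1: CLOSE 2-5: Q_total=9.00, C_total=4.00, V=2.25; Q2=2.25, Q5=6.75; dissipated=15.042
Op 2: GROUND 3: Q3=0; energy lost=0.000
Total dissipated: 15.042 μJ

Answer: 15.04 μJ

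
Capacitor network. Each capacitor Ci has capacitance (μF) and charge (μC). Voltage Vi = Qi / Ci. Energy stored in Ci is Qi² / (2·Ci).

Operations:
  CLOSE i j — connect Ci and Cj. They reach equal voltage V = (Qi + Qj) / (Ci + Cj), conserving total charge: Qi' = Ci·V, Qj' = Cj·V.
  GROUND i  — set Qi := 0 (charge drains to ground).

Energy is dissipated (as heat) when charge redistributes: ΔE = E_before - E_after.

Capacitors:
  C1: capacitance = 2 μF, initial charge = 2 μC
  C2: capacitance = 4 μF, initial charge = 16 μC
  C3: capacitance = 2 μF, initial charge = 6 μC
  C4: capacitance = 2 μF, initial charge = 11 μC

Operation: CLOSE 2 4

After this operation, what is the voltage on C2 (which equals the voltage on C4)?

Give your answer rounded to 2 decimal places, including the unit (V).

Answer: 4.50 V

Derivation:
Initial: C1(2μF, Q=2μC, V=1.00V), C2(4μF, Q=16μC, V=4.00V), C3(2μF, Q=6μC, V=3.00V), C4(2μF, Q=11μC, V=5.50V)
Op 1: CLOSE 2-4: Q_total=27.00, C_total=6.00, V=4.50; Q2=18.00, Q4=9.00; dissipated=1.500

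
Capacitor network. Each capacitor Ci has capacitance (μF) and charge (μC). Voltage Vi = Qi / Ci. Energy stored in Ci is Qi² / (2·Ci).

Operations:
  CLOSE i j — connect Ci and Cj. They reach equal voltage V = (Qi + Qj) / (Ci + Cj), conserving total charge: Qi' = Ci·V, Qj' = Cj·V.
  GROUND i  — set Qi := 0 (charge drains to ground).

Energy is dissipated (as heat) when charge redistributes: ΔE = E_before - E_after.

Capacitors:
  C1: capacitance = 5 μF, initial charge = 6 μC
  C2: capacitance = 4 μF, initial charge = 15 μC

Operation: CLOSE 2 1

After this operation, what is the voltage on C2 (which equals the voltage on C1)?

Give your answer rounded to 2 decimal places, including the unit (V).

Initial: C1(5μF, Q=6μC, V=1.20V), C2(4μF, Q=15μC, V=3.75V)
Op 1: CLOSE 2-1: Q_total=21.00, C_total=9.00, V=2.33; Q2=9.33, Q1=11.67; dissipated=7.225

Answer: 2.33 V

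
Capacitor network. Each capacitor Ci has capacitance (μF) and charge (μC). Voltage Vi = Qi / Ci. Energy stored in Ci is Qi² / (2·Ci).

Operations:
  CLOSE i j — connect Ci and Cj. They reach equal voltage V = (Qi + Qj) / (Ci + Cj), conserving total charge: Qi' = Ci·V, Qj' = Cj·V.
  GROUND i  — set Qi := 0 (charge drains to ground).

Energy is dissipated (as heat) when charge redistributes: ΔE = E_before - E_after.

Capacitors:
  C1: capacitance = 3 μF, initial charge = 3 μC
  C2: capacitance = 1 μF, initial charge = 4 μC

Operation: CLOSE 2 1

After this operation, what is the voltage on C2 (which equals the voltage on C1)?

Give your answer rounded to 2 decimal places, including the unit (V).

Initial: C1(3μF, Q=3μC, V=1.00V), C2(1μF, Q=4μC, V=4.00V)
Op 1: CLOSE 2-1: Q_total=7.00, C_total=4.00, V=1.75; Q2=1.75, Q1=5.25; dissipated=3.375

Answer: 1.75 V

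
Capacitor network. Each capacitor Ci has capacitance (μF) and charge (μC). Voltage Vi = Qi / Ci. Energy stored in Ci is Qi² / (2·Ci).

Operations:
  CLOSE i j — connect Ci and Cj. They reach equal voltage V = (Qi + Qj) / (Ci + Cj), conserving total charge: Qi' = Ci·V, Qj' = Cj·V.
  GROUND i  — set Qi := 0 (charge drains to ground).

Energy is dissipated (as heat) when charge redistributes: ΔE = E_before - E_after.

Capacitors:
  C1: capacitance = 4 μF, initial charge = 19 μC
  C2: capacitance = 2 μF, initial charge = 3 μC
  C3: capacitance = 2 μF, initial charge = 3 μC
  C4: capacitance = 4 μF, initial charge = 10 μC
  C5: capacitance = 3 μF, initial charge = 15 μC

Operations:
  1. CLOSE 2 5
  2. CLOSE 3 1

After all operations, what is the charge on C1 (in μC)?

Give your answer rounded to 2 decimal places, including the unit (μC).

Answer: 14.67 μC

Derivation:
Initial: C1(4μF, Q=19μC, V=4.75V), C2(2μF, Q=3μC, V=1.50V), C3(2μF, Q=3μC, V=1.50V), C4(4μF, Q=10μC, V=2.50V), C5(3μF, Q=15μC, V=5.00V)
Op 1: CLOSE 2-5: Q_total=18.00, C_total=5.00, V=3.60; Q2=7.20, Q5=10.80; dissipated=7.350
Op 2: CLOSE 3-1: Q_total=22.00, C_total=6.00, V=3.67; Q3=7.33, Q1=14.67; dissipated=7.042
Final charges: Q1=14.67, Q2=7.20, Q3=7.33, Q4=10.00, Q5=10.80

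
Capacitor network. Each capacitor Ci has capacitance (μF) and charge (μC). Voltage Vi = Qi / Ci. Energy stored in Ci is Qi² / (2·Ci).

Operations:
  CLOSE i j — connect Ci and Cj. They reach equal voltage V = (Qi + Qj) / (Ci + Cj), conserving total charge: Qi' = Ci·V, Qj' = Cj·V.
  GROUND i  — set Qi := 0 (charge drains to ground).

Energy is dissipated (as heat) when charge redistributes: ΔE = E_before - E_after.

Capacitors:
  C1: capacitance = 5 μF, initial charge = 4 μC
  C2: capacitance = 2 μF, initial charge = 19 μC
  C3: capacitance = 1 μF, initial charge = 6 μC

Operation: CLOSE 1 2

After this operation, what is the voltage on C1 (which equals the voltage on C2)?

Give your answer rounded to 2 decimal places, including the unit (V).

Initial: C1(5μF, Q=4μC, V=0.80V), C2(2μF, Q=19μC, V=9.50V), C3(1μF, Q=6μC, V=6.00V)
Op 1: CLOSE 1-2: Q_total=23.00, C_total=7.00, V=3.29; Q1=16.43, Q2=6.57; dissipated=54.064

Answer: 3.29 V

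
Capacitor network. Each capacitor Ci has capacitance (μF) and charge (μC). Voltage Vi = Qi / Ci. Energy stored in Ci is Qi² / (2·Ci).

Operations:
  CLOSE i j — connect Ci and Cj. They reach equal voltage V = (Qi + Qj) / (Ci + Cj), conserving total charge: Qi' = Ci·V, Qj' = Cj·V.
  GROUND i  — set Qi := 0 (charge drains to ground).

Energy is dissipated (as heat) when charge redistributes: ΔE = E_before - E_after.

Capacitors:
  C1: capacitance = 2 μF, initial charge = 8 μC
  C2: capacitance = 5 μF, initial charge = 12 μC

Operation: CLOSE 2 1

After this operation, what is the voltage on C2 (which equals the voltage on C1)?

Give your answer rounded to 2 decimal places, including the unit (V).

Answer: 2.86 V

Derivation:
Initial: C1(2μF, Q=8μC, V=4.00V), C2(5μF, Q=12μC, V=2.40V)
Op 1: CLOSE 2-1: Q_total=20.00, C_total=7.00, V=2.86; Q2=14.29, Q1=5.71; dissipated=1.829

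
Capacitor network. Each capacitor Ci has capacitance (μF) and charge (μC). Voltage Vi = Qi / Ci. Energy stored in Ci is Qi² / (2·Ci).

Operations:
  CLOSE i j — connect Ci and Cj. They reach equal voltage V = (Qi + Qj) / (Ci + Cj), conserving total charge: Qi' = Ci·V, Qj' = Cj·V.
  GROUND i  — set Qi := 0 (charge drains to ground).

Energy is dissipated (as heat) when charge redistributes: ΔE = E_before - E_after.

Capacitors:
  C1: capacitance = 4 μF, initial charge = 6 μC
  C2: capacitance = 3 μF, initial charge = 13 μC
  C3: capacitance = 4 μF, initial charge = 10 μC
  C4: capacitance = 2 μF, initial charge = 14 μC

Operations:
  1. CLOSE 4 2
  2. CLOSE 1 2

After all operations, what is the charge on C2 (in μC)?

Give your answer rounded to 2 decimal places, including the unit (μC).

Answer: 9.51 μC

Derivation:
Initial: C1(4μF, Q=6μC, V=1.50V), C2(3μF, Q=13μC, V=4.33V), C3(4μF, Q=10μC, V=2.50V), C4(2μF, Q=14μC, V=7.00V)
Op 1: CLOSE 4-2: Q_total=27.00, C_total=5.00, V=5.40; Q4=10.80, Q2=16.20; dissipated=4.267
Op 2: CLOSE 1-2: Q_total=22.20, C_total=7.00, V=3.17; Q1=12.69, Q2=9.51; dissipated=13.037
Final charges: Q1=12.69, Q2=9.51, Q3=10.00, Q4=10.80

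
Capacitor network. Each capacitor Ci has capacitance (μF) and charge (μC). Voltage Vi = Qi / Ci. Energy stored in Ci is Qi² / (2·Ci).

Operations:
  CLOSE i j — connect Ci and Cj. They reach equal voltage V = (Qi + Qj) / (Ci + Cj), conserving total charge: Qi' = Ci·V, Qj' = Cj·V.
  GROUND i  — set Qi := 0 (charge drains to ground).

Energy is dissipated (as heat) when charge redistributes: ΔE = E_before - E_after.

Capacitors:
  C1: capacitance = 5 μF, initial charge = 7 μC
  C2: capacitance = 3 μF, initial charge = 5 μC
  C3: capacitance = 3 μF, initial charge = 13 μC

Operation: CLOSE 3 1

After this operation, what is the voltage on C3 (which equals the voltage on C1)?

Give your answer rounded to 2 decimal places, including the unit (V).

Answer: 2.50 V

Derivation:
Initial: C1(5μF, Q=7μC, V=1.40V), C2(3μF, Q=5μC, V=1.67V), C3(3μF, Q=13μC, V=4.33V)
Op 1: CLOSE 3-1: Q_total=20.00, C_total=8.00, V=2.50; Q3=7.50, Q1=12.50; dissipated=8.067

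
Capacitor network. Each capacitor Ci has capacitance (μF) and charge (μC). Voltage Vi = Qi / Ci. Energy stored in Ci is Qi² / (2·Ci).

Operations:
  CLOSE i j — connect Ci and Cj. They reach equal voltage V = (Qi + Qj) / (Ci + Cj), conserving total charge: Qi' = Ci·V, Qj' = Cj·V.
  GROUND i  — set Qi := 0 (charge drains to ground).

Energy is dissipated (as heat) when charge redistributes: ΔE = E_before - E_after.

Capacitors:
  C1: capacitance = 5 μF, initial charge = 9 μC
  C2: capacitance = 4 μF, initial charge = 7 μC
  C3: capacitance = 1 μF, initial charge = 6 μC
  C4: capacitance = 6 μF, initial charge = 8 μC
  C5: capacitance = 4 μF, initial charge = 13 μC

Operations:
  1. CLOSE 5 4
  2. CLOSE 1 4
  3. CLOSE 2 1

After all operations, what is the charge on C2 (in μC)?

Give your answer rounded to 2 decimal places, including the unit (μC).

Initial: C1(5μF, Q=9μC, V=1.80V), C2(4μF, Q=7μC, V=1.75V), C3(1μF, Q=6μC, V=6.00V), C4(6μF, Q=8μC, V=1.33V), C5(4μF, Q=13μC, V=3.25V)
Op 1: CLOSE 5-4: Q_total=21.00, C_total=10.00, V=2.10; Q5=8.40, Q4=12.60; dissipated=4.408
Op 2: CLOSE 1-4: Q_total=21.60, C_total=11.00, V=1.96; Q1=9.82, Q4=11.78; dissipated=0.123
Op 3: CLOSE 2-1: Q_total=16.82, C_total=9.00, V=1.87; Q2=7.47, Q1=9.34; dissipated=0.051
Final charges: Q1=9.34, Q2=7.47, Q3=6.00, Q4=11.78, Q5=8.40

Answer: 7.47 μC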